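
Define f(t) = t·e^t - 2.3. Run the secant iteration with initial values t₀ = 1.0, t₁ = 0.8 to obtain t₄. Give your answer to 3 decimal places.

0.918

f(1.0) = 0.41828, f(0.8) = -0.51957
t₂ = 0.80000 − (-0.51957)·(0.80000 − 1.00000) / (-0.51957 − 0.41828) = 0.80000 − (0.10391)/(-0.93785) = 0.91080
f(0.91080) = -0.03547
t₃ = 0.91080 − (-0.03547)·(0.91080 − 0.80000) / (-0.03547 − (-0.51957)) = 0.91080 − (-0.00393)/(0.48410) = 0.91892
f(0.91892) = 0.00334
t₄ = 0.91892 − 0.00334·(0.91892 − 0.91080) / (0.00334 − (-0.03547)) = 0.91892 − (0.00003)/(0.03881) = 0.91822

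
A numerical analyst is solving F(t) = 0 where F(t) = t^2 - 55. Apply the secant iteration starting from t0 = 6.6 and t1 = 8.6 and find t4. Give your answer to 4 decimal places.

F(6.6) = -11.440000, F(8.6) = 18.960000
t2 = 8.600000 − 18.960000·(8.600000 − 6.600000) / (18.960000 − (-11.440000)) = 8.600000 − (37.920000)/(30.400000) = 7.352632
F(7.352632) = -0.938809
t3 = 7.352632 − (-0.938809)·(7.352632 − 8.600000) / (-0.938809 − 18.960000) = 7.352632 − (1.171041)/(-19.898809) = 7.411481
F(7.411481) = -0.069944
t4 = 7.411481 − (-0.069944)·(7.411481 − 7.352632) / (-0.069944 − (-0.938809)) = 7.411481 − (-0.004116)/(0.868865) = 7.416219

7.4162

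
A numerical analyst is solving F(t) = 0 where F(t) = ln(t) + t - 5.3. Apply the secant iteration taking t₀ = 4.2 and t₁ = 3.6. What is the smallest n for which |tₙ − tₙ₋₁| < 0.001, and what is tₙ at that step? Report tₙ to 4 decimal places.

F(4.2) = 0.335085, F(3.6) = -0.419066
t₂ = 3.600000 − (-0.419066)·(-0.600000)/(-0.754151) = 3.933408;  |Δ| = 0.333408
F(3.933408) = 0.002914
t₃ = 3.933408 − 0.002914·(0.333408)/(0.421980) = 3.931105;  |Δ| = 0.002302
F(3.931105) = 0.000026
t₄ = 3.931105 − 0.000026·(-0.002302)/(-0.002888) = 3.931085;  |Δ| = 0.000021
|t₄ − t₃| = 0.000021 < 0.001

n = 4, tₙ = 3.9311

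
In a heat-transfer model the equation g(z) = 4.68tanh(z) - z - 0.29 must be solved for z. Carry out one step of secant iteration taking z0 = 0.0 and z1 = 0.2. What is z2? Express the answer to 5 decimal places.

0.08014

g(0.0) = -0.2900000, g(0.2) = 0.4337165
z2 = 0.2000000 − 0.4337165·(0.2000000 − 0.0000000) / (0.4337165 − (-0.2900000)) = 0.2000000 − (0.0867433)/(0.7237165) = 0.0801419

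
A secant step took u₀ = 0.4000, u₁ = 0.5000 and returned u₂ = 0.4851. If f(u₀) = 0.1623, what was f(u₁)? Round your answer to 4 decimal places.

The secant line through (0.4000, 0.1623) and (0.5000, f(u₁)) crosses zero at u₂ = 0.4851.
So (0.4000, 0.1623), (0.5000, f(u₁)), (0.4851, 0) are collinear:
f(u₁) = 0.1623 · (0.5000 − 0.4851) / (0.4000 − 0.4851) = 0.1623 · (0.014900)/(-0.085100) = -0.028417

-0.0284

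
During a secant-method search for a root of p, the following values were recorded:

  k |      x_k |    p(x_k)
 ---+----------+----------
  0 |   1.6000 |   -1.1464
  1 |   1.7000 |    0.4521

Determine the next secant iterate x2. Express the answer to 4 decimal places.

1.6717

x2 = 1.7000 − 0.4521·(1.7000 − 1.6000) / (0.4521 − (-1.1464))
   = 1.7000 − (0.045210)/(1.598500) = 1.671717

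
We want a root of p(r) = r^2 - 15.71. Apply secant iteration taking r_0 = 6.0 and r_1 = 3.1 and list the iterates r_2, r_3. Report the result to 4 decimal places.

3.7703, 3.9879

p(6.0) = 20.290000, p(3.1) = -6.100000
r_2 = 3.100000 − (-6.100000)·(3.100000 − 6.000000) / (-6.100000 − 20.290000) = 3.100000 − (17.690000)/(-26.390000) = 3.770330
p(3.770330) = -1.494614
r_3 = 3.770330 − (-1.494614)·(3.770330 − 3.100000) / (-1.494614 − (-6.100000)) = 3.770330 − (-1.001884)/(4.605386) = 3.987876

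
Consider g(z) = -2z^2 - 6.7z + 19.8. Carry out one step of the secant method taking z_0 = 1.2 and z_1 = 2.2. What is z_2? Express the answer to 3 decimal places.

g(1.2) = 8.88000, g(2.2) = -4.62000
z_2 = 2.20000 − (-4.62000)·(2.20000 − 1.20000) / (-4.62000 − 8.88000) = 2.20000 − (-4.62000)/(-13.50000) = 1.85778

1.858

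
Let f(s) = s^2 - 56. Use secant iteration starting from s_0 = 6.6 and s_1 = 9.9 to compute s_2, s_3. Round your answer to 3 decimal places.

7.354, 7.465

f(6.6) = -12.44000, f(9.9) = 42.01000
s_2 = 9.90000 − 42.01000·(9.90000 − 6.60000) / (42.01000 − (-12.44000)) = 9.90000 − (138.63300)/(54.45000) = 7.35394
f(7.35394) = -1.91958
s_3 = 7.35394 − (-1.91958)·(7.35394 − 9.90000) / (-1.91958 − 42.01000) = 7.35394 − (4.88736)/(-43.92958) = 7.46519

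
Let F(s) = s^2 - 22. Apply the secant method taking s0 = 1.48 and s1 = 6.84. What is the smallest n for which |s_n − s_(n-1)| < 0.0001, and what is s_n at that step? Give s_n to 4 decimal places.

F(1.48) = -19.809600, F(6.84) = 24.785600
s2 = 6.840000 − 24.785600·(5.360000)/(44.595200) = 3.860962;  |Δ| = 2.979038
F(3.860962) = -7.092976
s3 = 3.860962 − (-7.092976)·(-2.979038)/(-31.878576) = 4.523797;  |Δ| = 0.662835
F(4.523797) = -1.535261
s4 = 4.523797 − (-1.535261)·(0.662835)/(5.557715) = 4.706898;  |Δ| = 0.183101
F(4.706898) = 0.154892
s5 = 4.706898 − 0.154892·(0.183101)/(1.690154) = 4.690118;  |Δ| = 0.016780
F(4.690118) = -0.002791
s6 = 4.690118 − (-0.002791)·(-0.016780)/(-0.157683) = 4.690415;  |Δ| = 0.000297
F(4.690415) = -0.000005
s7 = 4.690415 − (-0.000005)·(0.000297)/(0.002786) = 4.690416;  |Δ| = 0.000001
|s7 − s6| = 0.000001 < 0.0001

n = 7, s_n = 4.6904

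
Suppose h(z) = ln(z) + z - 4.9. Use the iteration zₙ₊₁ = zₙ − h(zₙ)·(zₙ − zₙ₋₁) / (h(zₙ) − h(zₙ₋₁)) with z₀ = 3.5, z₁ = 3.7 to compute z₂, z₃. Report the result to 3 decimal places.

3.615, 3.615

h(3.5) = -0.14724, h(3.7) = 0.10833
z₂ = 3.70000 − 0.10833·(3.70000 − 3.50000) / (0.10833 − (-0.14724)) = 3.70000 − (0.02167)/(0.25557) = 3.61522
h(3.61522) = 0.00038
z₃ = 3.61522 − 0.00038·(3.61522 − 3.70000) / (0.00038 − 0.10833) = 3.61522 − (-0.00003)/(-0.10796) = 3.61493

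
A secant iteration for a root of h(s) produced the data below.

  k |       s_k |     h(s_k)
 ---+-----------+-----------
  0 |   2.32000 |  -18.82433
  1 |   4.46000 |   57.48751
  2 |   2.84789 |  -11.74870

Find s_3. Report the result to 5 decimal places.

s_3 = 2.84789 − (-11.74870)·(2.84789 − 4.46000) / (-11.74870 − 57.48751)
   = 2.84789 − (18.9401968)/(-69.2362100) = 3.1214491

3.12145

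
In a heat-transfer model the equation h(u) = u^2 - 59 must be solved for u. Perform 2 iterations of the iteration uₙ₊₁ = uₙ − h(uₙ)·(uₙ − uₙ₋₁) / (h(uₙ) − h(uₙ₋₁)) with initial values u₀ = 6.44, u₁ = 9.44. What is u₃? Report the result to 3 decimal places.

h(6.44) = -17.52640, h(9.44) = 30.11360
u₂ = 9.44000 − 30.11360·(9.44000 − 6.44000) / (30.11360 − (-17.52640)) = 9.44000 − (90.34080)/(47.64000) = 7.54368
h(7.54368) = -2.09293
u₃ = 7.54368 − (-2.09293)·(7.54368 − 9.44000) / (-2.09293 − 30.11360) = 7.54368 − (3.96887)/(-32.20653) = 7.66691

7.667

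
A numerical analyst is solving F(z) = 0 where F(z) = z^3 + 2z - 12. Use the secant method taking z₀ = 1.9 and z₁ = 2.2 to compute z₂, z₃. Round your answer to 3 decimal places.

F(1.9) = -1.34100, F(2.2) = 3.04800
z₂ = 2.20000 − 3.04800·(2.20000 − 1.90000) / (3.04800 − (-1.34100)) = 2.20000 − (0.91440)/(4.38900) = 1.99166
F(1.99166) = -0.11633
z₃ = 1.99166 − (-0.11633)·(1.99166 − 2.20000) / (-0.11633 − 3.04800) = 1.99166 − (0.02424)/(-3.16433) = 1.99932

1.992, 1.999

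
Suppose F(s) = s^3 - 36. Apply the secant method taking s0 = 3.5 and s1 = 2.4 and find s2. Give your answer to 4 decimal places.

3.2397

F(3.5) = 6.875000, F(2.4) = -22.176000
s2 = 2.400000 − (-22.176000)·(2.400000 − 3.500000) / (-22.176000 − 6.875000) = 2.400000 − (24.393600)/(-29.051000) = 3.239682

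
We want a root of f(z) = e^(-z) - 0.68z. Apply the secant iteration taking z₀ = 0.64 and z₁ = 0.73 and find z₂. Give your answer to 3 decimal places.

f(0.64) = 0.09209, f(0.73) = -0.01449
z₂ = 0.73000 − (-0.01449)·(0.73000 − 0.64000) / (-0.01449 − 0.09209) = 0.73000 − (-0.00130)/(-0.10658) = 0.71776

0.718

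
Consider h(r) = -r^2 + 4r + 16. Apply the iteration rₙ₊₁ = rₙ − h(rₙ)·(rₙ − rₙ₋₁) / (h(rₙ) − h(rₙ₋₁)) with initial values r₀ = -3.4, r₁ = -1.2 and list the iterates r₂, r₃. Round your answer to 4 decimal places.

h(-3.4) = -9.160000, h(-1.2) = 9.760000
r₂ = -1.200000 − 9.760000·(-1.200000 − (-3.400000)) / (9.760000 − (-9.160000)) = -1.200000 − (21.472000)/(18.920000) = -2.334884
h(-2.334884) = 1.208783
r₃ = -2.334884 − 1.208783·(-2.334884 − (-1.200000)) / (1.208783 − 9.760000) = -2.334884 − (-1.371828)/(-8.551217) = -2.495309

-2.3349, -2.4953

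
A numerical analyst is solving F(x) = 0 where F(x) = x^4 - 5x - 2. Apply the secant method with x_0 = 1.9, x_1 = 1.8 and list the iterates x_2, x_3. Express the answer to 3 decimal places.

F(1.9) = 1.53210, F(1.8) = -0.50240
x_2 = 1.80000 − (-0.50240)·(1.80000 − 1.90000) / (-0.50240 − 1.53210) = 1.80000 − (0.05024)/(-2.03450) = 1.82469
F(1.82469) = -0.03784
x_3 = 1.82469 − (-0.03784)·(1.82469 − 1.80000) / (-0.03784 − (-0.50240)) = 1.82469 − (-0.00093)/(0.46456) = 1.82671

1.825, 1.827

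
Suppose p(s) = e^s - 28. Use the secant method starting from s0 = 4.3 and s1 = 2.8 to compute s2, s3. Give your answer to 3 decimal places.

p(4.3) = 45.69979, p(2.8) = -11.55535
s2 = 2.80000 − (-11.55535)·(2.80000 − 4.30000) / (-11.55535 − 45.69979) = 2.80000 − (17.33303)/(-57.25515) = 3.10273
p(3.10273) = -5.74130
s3 = 3.10273 − (-5.74130)·(3.10273 − 2.80000) / (-5.74130 − (-11.55535)) = 3.10273 − (-1.73808)/(5.81406) = 3.40168

3.103, 3.402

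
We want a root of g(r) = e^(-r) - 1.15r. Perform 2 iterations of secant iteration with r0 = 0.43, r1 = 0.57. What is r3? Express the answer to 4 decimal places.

0.5180

g(0.43) = 0.156009, g(0.57) = -0.089975
r2 = 0.570000 − (-0.089975)·(0.570000 − 0.430000) / (-0.089975 − 0.156009) = 0.570000 − (-0.012596)/(-0.245984) = 0.518792
g(0.518792) = -0.001371
r3 = 0.518792 − (-0.001371)·(0.518792 − 0.570000) / (-0.001371 − (-0.089975)) = 0.518792 − (0.000070)/(0.088604) = 0.517999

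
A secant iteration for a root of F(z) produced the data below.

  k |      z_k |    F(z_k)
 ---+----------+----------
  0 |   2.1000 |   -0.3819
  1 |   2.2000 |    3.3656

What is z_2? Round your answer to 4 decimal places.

z_2 = 2.2000 − 3.3656·(2.2000 − 2.1000) / (3.3656 − (-0.3819))
   = 2.2000 − (0.336560)/(3.747500) = 2.110191

2.1102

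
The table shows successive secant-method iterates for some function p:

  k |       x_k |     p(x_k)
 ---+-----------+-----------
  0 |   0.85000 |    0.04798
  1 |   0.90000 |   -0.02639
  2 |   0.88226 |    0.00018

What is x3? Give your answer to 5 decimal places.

x3 = 0.88226 − 0.00018·(0.88226 − 0.90000) / (0.00018 − (-0.02639))
   = 0.88226 − (-0.0000032)/(0.0265700) = 0.8823802

0.88238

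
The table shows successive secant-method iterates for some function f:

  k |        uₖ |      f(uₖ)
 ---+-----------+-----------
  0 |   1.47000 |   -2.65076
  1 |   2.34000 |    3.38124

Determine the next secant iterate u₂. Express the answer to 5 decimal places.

u₂ = 2.34000 − 3.38124·(2.34000 − 1.47000) / (3.38124 − (-2.65076))
   = 2.34000 − (2.9416788)/(6.0320000) = 1.8523212

1.85232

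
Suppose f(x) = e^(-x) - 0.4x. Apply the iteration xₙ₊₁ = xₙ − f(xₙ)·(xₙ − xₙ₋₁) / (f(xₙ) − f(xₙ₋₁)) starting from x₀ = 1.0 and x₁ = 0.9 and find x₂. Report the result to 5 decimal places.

0.95918

f(1.0) = -0.0321206, f(0.9) = 0.0465697
x₂ = 0.9000000 − 0.0465697·(0.9000000 − 1.0000000) / (0.0465697 − (-0.0321206)) = 0.9000000 − (-0.0046570)/(0.0786902) = 0.9591810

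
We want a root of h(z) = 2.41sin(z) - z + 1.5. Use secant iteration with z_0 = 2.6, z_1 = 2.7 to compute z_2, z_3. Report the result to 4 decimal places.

2.6456, 2.6460

h(2.6) = 0.142358, h(2.7) = -0.170014
z_2 = 2.700000 − (-0.170014)·(2.700000 − 2.600000) / (-0.170014 − 0.142358) = 2.700000 − (-0.017001)/(-0.312373) = 2.645573
h(2.645573) = 0.001414
z_3 = 2.645573 − 0.001414·(2.645573 − 2.700000) / (0.001414 − (-0.170014)) = 2.645573 − (-0.000077)/(0.171429) = 2.646022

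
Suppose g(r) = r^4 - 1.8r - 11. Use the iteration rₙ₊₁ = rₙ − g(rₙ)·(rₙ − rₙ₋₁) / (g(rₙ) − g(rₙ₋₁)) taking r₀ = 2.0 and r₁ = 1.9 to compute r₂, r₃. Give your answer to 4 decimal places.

g(2.0) = 1.400000, g(1.9) = -1.387900
r₂ = 1.900000 − (-1.387900)·(1.900000 − 2.000000) / (-1.387900 − 1.400000) = 1.900000 − (0.138790)/(-2.787900) = 1.949783
g(1.949783) = -0.057038
r₃ = 1.949783 − (-0.057038)·(1.949783 − 1.900000) / (-0.057038 − (-1.387900)) = 1.949783 − (-0.002840)/(1.330862) = 1.951917

1.9498, 1.9519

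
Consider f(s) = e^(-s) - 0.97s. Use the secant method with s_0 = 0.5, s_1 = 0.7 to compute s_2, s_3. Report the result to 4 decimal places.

0.5800, 0.5782

f(0.5) = 0.121531, f(0.7) = -0.182415
s_2 = 0.700000 − (-0.182415)·(0.700000 − 0.500000) / (-0.182415 − 0.121531) = 0.700000 − (-0.036483)/(-0.303945) = 0.579969
f(0.579969) = -0.002654
s_3 = 0.579969 − (-0.002654)·(0.579969 − 0.700000) / (-0.002654 − (-0.182415)) = 0.579969 − (0.000319)/(0.179761) = 0.578197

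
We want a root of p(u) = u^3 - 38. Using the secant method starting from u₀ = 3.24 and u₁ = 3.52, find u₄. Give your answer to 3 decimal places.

3.362

p(3.24) = -3.98778, p(3.52) = 5.61421
u₂ = 3.52000 − 5.61421·(3.52000 − 3.24000) / (5.61421 − (-3.98778)) = 3.52000 − (1.57198)/(9.60198) = 3.35629
p(3.35629) = -0.19259
u₃ = 3.35629 − (-0.19259)·(3.35629 − 3.52000) / (-0.19259 − 5.61421) = 3.35629 − (0.03153)/(-5.80680) = 3.36172
p(3.36172) = -0.00880
u₄ = 3.36172 − (-0.00880)·(3.36172 − 3.35629) / (-0.00880 − (-0.19259)) = 3.36172 − (-0.00005)/(0.18379) = 3.36198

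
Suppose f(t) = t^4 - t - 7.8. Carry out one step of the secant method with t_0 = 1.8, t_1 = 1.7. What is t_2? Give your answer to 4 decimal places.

f(1.8) = 0.897600, f(1.7) = -1.147900
t_2 = 1.700000 − (-1.147900)·(1.700000 − 1.800000) / (-1.147900 − 0.897600) = 1.700000 − (0.114790)/(-2.045500) = 1.756118

1.7561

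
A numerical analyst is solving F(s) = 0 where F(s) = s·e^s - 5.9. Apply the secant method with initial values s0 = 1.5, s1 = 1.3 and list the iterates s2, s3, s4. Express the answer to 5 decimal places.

1.41574, 1.42313, 1.42252

F(1.5) = 0.8225336, F(1.3) = -1.1299143
s2 = 1.3000000 − (-1.1299143)·(1.3000000 − 1.5000000) / (-1.1299143 − 0.8225336) = 1.3000000 − (0.2259829)/(-1.9524479) = 1.4157434
F(1.4157434) = -0.0677779
s3 = 1.4157434 − (-0.0677779)·(1.4157434 − 1.3000000) / (-0.0677779 − (-1.1299143)) = 1.4157434 − (-0.0078448)/(1.0621365) = 1.4231293
F(1.4231293) = 0.0061100
s4 = 1.4231293 − 0.0061100·(1.4231293 − 1.4157434) / (0.0061100 − (-0.0677779)) = 1.4231293 − (0.0000451)/(0.0738879) = 1.4225185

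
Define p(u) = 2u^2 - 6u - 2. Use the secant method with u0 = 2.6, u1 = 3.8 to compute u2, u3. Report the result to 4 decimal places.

3.2000, 3.2900

p(2.6) = -4.080000, p(3.8) = 4.080000
u2 = 3.800000 − 4.080000·(3.800000 − 2.600000) / (4.080000 − (-4.080000)) = 3.800000 − (4.896000)/(8.160000) = 3.200000
p(3.200000) = -0.720000
u3 = 3.200000 − (-0.720000)·(3.200000 − 3.800000) / (-0.720000 − 4.080000) = 3.200000 − (0.432000)/(-4.800000) = 3.290000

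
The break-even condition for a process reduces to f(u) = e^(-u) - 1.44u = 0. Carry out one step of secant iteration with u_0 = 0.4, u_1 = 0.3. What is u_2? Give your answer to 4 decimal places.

0.4440

f(0.4) = 0.094320, f(0.3) = 0.308818
u_2 = 0.300000 − 0.308818·(0.300000 − 0.400000) / (0.308818 − 0.094320) = 0.300000 − (-0.030882)/(0.214498) = 0.443972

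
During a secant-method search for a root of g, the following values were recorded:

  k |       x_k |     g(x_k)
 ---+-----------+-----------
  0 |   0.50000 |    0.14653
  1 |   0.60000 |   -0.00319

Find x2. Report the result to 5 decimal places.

0.59787

x2 = 0.60000 − (-0.00319)·(0.60000 − 0.50000) / (-0.00319 − 0.14653)
   = 0.60000 − (-0.0003190)/(-0.1497200) = 0.5978694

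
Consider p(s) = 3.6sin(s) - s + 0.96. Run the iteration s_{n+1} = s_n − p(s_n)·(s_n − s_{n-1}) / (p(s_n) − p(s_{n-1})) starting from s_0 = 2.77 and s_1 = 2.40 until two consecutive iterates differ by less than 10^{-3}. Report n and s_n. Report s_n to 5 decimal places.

p(2.77) = -0.5028406, p(2.40) = 0.9916674
s_2 = 2.4000000 − 0.9916674·(-0.3700000)/(1.4945080) = 2.6455102;  |Δ| = 0.2455102
p(2.6455102) = 0.0280318
s_3 = 2.6455102 − 0.0280318·(0.2455102)/(-0.9636356) = 2.6526520;  |Δ| = 0.0071418
p(2.6526520) = -0.0017647
s_4 = 2.6526520 − (-0.0017647)·(0.0071418)/(-0.0297965) = 2.6522290;  |Δ| = 0.0004230
|s_4 − s_3| = 0.0004230 < 10^{-3}

n = 4, s_n = 2.65223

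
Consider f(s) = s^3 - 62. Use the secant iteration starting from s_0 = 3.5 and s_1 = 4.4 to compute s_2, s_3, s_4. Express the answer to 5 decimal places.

f(3.5) = -19.1250000, f(4.4) = 23.1840000
s_2 = 4.4000000 − 23.1840000·(4.4000000 − 3.5000000) / (23.1840000 − (-19.1250000)) = 4.4000000 − (20.8656000)/(42.3090000) = 3.9068283
f(3.9068283) = -2.3688773
s_3 = 3.9068283 − (-2.3688773)·(3.9068283 − 4.4000000) / (-2.3688773 − 23.1840000) = 3.9068283 − (1.1682631)/(-25.5528773) = 3.9525478
f(3.9525478) = -0.2507933
s_4 = 3.9525478 − (-0.2507933)·(3.9525478 − 3.9068283) / (-0.2507933 − (-2.3688773)) = 3.9525478 − (-0.0114661)/(2.1180840) = 3.9579612

3.90683, 3.95255, 3.95796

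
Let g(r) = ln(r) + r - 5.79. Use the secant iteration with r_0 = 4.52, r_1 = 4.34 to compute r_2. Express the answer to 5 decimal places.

g(4.52) = 0.2385120, g(4.34) = 0.0178743
r_2 = 4.3400000 − 0.0178743·(4.3400000 − 4.5200000) / (0.0178743 − 0.2385120) = 4.3400000 − (-0.0032174)/(-0.2206376) = 4.3254178

4.32542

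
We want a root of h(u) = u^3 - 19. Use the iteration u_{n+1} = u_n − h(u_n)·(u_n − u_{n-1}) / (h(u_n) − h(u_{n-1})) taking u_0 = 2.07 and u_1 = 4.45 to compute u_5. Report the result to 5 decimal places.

2.66749

h(2.07) = -10.1302570, h(4.45) = 69.1211250
u_2 = 4.4500000 − 69.1211250·(4.4500000 − 2.0700000) / (69.1211250 − (-10.1302570)) = 4.4500000 − (164.5082775)/(79.2513820) = 2.3742220
h(2.3742220) = -5.6166770
u_3 = 2.3742220 − (-5.6166770)·(2.3742220 − 4.4500000) / (-5.6166770 − 69.1211250) = 2.3742220 − (11.6589747)/(-74.7378020) = 2.5302203
h(2.5302203) = -2.8014916
u_4 = 2.5302203 − (-2.8014916)·(2.5302203 − 2.3742220) / (-2.8014916 − (-5.6166770)) = 2.5302203 − (-0.4370281)/(2.8151854) = 2.6854599
h(2.6854599) = 0.3667170
u_5 = 2.6854599 − 0.3667170·(2.6854599 − 2.5302203) / (0.3667170 − (-2.8014916)) = 2.6854599 − (0.0569290)/(3.1682086) = 2.6674911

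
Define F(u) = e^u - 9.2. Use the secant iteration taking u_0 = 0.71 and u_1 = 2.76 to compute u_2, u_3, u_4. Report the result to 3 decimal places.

1.777, 2.104, 2.247

F(0.71) = -7.16601, F(2.76) = 6.59984
u_2 = 2.76000 − 6.59984·(2.76000 − 0.71000) / (6.59984 − (-7.16601)) = 2.76000 − (13.52968)/(13.76585) = 1.77716
F(1.77716) = -3.28698
u_3 = 1.77716 − (-3.28698)·(1.77716 − 2.76000) / (-3.28698 − 6.59984) = 1.77716 − (3.23059)/(-9.88682) = 2.10391
F(2.10391) = -1.00181
u_4 = 2.10391 − (-1.00181)·(2.10391 − 1.77716) / (-1.00181 − (-3.28698)) = 2.10391 − (-0.32735)/(2.28517) = 2.24716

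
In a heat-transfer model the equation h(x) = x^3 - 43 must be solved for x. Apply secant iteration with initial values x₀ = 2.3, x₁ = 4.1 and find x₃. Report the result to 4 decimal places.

3.4677

h(2.3) = -30.833000, h(4.1) = 25.921000
x₂ = 4.100000 − 25.921000·(4.100000 − 2.300000) / (25.921000 − (-30.833000)) = 4.100000 − (46.657800)/(56.754000) = 3.277894
h(3.277894) = -7.780374
x₃ = 3.277894 − (-7.780374)·(3.277894 − 4.100000) / (-7.780374 − 25.921000) = 3.277894 − (6.396291)/(-33.701374) = 3.467687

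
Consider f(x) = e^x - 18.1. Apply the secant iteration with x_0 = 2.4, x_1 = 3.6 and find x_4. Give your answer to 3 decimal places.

f(2.4) = -7.07682, f(3.6) = 18.49823
x_2 = 3.60000 − 18.49823·(3.60000 − 2.40000) / (18.49823 − (-7.07682)) = 3.60000 − (22.19788)/(25.57506) = 2.73205
f(2.73205) = -2.73565
x_3 = 2.73205 − (-2.73565)·(2.73205 − 3.60000) / (-2.73565 − 18.49823) = 2.73205 − (2.37441)/(-21.23389) = 2.84387
f(2.84387) = -0.91784
x_4 = 2.84387 − (-0.91784)·(2.84387 − 2.73205) / (-0.91784 − (-2.73565)) = 2.84387 − (-0.10263)/(1.81781) = 2.90033

2.900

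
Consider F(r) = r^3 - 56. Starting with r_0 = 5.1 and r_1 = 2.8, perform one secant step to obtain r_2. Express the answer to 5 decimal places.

3.50742

F(5.1) = 76.6510000, F(2.8) = -34.0480000
r_2 = 2.8000000 − (-34.0480000)·(2.8000000 − 5.1000000) / (-34.0480000 − 76.6510000) = 2.8000000 − (78.3104000)/(-110.6990000) = 3.5074174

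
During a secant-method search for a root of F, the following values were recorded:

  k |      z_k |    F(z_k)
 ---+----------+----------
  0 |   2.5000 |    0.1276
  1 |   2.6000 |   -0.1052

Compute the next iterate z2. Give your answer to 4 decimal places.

z2 = 2.6000 − (-0.1052)·(2.6000 − 2.5000) / (-0.1052 − 0.1276)
   = 2.6000 − (-0.010520)/(-0.232800) = 2.554811

2.5548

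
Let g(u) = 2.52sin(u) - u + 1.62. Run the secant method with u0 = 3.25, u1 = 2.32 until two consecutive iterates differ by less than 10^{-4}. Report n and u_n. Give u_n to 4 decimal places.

n = 5, u_n = 2.6991

g(3.25) = -1.902652, g(2.32) = 1.145223
u2 = 2.320000 − 1.145223·(-0.930000)/(3.047875) = 2.669443;  |Δ| = 0.349443
g(2.669443) = 0.096659
u3 = 2.669443 − 0.096659·(0.349443)/(-1.048565) = 2.701655;  |Δ| = 0.032212
g(2.701655) = -0.008429
u4 = 2.701655 − (-0.008429)·(0.032212)/(-0.105088) = 2.699071;  |Δ| = 0.002584
g(2.699071) = 0.000042
u5 = 2.699071 − 0.000042·(-0.002584)/(0.008472) = 2.699084;  |Δ| = 0.000013
|u5 − u4| = 0.000013 < 10^{-4}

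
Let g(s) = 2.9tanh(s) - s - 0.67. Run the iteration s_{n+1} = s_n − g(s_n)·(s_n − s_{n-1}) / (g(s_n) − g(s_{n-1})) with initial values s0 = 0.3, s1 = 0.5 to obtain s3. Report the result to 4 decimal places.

0.3783

g(0.3) = -0.125193, g(0.5) = 0.170140
s2 = 0.500000 − 0.170140·(0.500000 − 0.300000) / (0.170140 − (-0.125193)) = 0.500000 − (0.034028)/(0.295333) = 0.384781
g(0.384781) = 0.009091
s3 = 0.384781 − 0.009091·(0.384781 − 0.500000) / (0.009091 − 0.170140) = 0.384781 − (-0.001047)/(-0.161049) = 0.378277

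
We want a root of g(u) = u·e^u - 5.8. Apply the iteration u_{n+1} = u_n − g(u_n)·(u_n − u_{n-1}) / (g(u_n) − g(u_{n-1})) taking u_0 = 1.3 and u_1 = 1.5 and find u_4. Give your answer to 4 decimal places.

g(1.3) = -1.029914, g(1.5) = 0.922534
u_2 = 1.500000 − 0.922534·(1.500000 − 1.300000) / (0.922534 − (-1.029914)) = 1.500000 − (0.184507)/(1.952448) = 1.405500
g(1.405500) = -0.068984
u_3 = 1.405500 − (-0.068984)·(1.405500 − 1.500000) / (-0.068984 − 0.922534) = 1.405500 − (0.006519)/(-0.991518) = 1.412075
g(1.412075) = -0.004194
u_4 = 1.412075 − (-0.004194)·(1.412075 − 1.405500) / (-0.004194 − (-0.068984)) = 1.412075 − (-0.000028)/(0.064790) = 1.412500

1.4125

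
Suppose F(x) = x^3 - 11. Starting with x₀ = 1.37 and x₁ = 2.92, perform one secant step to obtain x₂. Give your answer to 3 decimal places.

1.955

F(1.37) = -8.42865, F(2.92) = 13.89709
x₂ = 2.92000 − 13.89709·(2.92000 − 1.37000) / (13.89709 − (-8.42865)) = 2.92000 − (21.54049)/(22.32573) = 1.95517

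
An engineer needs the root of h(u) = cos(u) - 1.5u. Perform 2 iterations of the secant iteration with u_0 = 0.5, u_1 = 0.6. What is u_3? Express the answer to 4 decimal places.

0.5636

h(0.5) = 0.127583, h(0.6) = -0.074664
u_2 = 0.600000 − (-0.074664)·(0.600000 − 0.500000) / (-0.074664 − 0.127583) = 0.600000 − (-0.007466)/(-0.202247) = 0.563083
h(0.563083) = 0.000990
u_3 = 0.563083 − 0.000990·(0.563083 − 0.600000) / (0.000990 − (-0.074664)) = 0.563083 − (-0.000037)/(0.075654) = 0.563566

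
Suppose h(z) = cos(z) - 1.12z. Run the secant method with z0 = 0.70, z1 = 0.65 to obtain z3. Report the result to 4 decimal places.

0.6891

h(0.70) = -0.019158, h(0.65) = 0.068084
z2 = 0.650000 − 0.068084·(0.650000 − 0.700000) / (0.068084 − (-0.019158)) = 0.650000 − (-0.003404)/(0.087242) = 0.689020
h(0.689020) = 0.000167
z3 = 0.689020 − 0.000167·(0.689020 − 0.650000) / (0.000167 − 0.068084) = 0.689020 − (0.000007)/(-0.067917) = 0.689116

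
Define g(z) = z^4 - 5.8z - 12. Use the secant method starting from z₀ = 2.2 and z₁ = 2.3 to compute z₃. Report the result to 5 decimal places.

g(2.2) = -1.3344000, g(2.3) = 2.6441000
z₂ = 2.3000000 − 2.6441000·(2.3000000 − 2.2000000) / (2.6441000 − (-1.3344000)) = 2.3000000 − (0.2644100)/(3.9785000) = 2.2335403
g(2.2335403) = -0.0673842
z₃ = 2.2335403 − (-0.0673842)·(2.2335403 − 2.3000000) / (-0.0673842 − 2.6441000) = 2.2335403 − (0.0044783)/(-2.7114842) = 2.2351919

2.23519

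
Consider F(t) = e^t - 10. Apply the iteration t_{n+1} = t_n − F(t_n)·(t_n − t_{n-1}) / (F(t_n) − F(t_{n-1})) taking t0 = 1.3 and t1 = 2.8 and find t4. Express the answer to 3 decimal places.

F(1.3) = -6.33070, F(2.8) = 6.44465
t2 = 2.80000 − 6.44465·(2.80000 − 1.30000) / (6.44465 − (-6.33070)) = 2.80000 − (9.66697)/(12.77535) = 2.04331
F(2.04331) = -2.28389
t3 = 2.04331 − (-2.28389)·(2.04331 − 2.80000) / (-2.28389 − 6.44465) = 2.04331 − (1.72819)/(-8.72853) = 2.24130
F(2.24130) = -0.59441
t4 = 2.24130 − (-0.59441)·(2.24130 − 2.04331) / (-0.59441 − (-2.28389)) = 2.24130 − (-0.11769)/(1.68948) = 2.31096

2.311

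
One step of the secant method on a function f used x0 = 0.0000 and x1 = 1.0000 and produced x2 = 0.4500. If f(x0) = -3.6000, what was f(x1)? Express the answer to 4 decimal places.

4.4000

The secant line through (0.0000, -3.6000) and (1.0000, f(x1)) crosses zero at x2 = 0.4500.
So (0.0000, -3.6000), (1.0000, f(x1)), (0.4500, 0) are collinear:
f(x1) = -3.6000 · (1.0000 − 0.4500) / (0.0000 − 0.4500) = -3.6000 · (0.550000)/(-0.450000) = 4.400000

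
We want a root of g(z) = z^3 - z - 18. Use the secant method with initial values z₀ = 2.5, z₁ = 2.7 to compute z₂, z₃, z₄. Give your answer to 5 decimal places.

2.75272, 2.74775, 2.74784

g(2.5) = -4.8750000, g(2.7) = -1.0170000
z₂ = 2.7000000 − (-1.0170000)·(2.7000000 − 2.5000000) / (-1.0170000 − (-4.8750000)) = 2.7000000 − (-0.2034000)/(3.8580000) = 2.7527216
g(2.7527216) = 0.1059612
z₃ = 2.7527216 − 0.1059612·(2.7527216 − 2.7000000) / (0.1059612 − (-1.0170000)) = 2.7527216 − (0.0055864)/(1.1229612) = 2.7477469
g(2.7477469) = -0.0019478
z₄ = 2.7477469 − (-0.0019478)·(2.7477469 − 2.7527216) / (-0.0019478 − 0.1059612) = 2.7477469 − (0.0000097)/(-0.1079091) = 2.7478367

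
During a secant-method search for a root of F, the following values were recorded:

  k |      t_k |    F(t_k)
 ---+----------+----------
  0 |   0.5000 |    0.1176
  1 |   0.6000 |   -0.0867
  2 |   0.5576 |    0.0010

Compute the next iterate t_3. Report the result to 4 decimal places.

0.5581

t_3 = 0.5576 − 0.0010·(0.5576 − 0.6000) / (0.0010 − (-0.0867))
   = 0.5576 − (-0.000042)/(0.087700) = 0.558083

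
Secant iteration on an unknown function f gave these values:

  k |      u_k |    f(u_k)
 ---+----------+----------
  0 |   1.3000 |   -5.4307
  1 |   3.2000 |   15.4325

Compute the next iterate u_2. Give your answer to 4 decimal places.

u_2 = 3.2000 − 15.4325·(3.2000 − 1.3000) / (15.4325 − (-5.4307))
   = 3.2000 − (29.321750)/(20.863200) = 1.794571

1.7946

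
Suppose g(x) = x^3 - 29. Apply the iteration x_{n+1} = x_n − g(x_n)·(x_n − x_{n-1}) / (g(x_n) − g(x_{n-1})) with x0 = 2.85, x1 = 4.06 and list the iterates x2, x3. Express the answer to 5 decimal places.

g(2.85) = -5.8508750, g(4.06) = 37.9234160
x2 = 4.0600000 − 37.9234160·(4.0600000 − 2.8500000) / (37.9234160 − (-5.8508750)) = 4.0600000 − (45.8873334)/(43.7742910) = 3.0117287
g(3.0117287) = -1.6820857
x3 = 3.0117287 − (-1.6820857)·(3.0117287 − 4.0600000) / (-1.6820857 − 37.9234160) = 3.0117287 − (1.7632822)/(-39.6055017) = 3.0562498

3.01173, 3.05625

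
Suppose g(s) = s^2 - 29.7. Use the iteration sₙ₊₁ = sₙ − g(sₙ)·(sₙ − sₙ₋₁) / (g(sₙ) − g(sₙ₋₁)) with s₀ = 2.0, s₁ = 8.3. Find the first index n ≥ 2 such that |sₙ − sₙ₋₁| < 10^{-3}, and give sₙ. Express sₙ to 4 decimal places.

n = 6, sₙ = 5.4498

g(2.0) = -25.700000, g(8.3) = 39.190000
s₂ = 8.300000 − 39.190000·(6.300000)/(64.890000) = 4.495146;  |Δ| = 3.804854
g(4.495146) = -9.493666
s₃ = 4.495146 − (-9.493666)·(-3.804854)/(-48.683666) = 5.237120;  |Δ| = 0.741974
g(5.237120) = -2.272578
s₄ = 5.237120 − (-2.272578)·(0.741974)/(7.221088) = 5.470629;  |Δ| = 0.233510
g(5.470629) = 0.227785
s₅ = 5.470629 − 0.227785·(0.233510)/(2.500362) = 5.449356;  |Δ| = 0.021273
g(5.449356) = -0.004515
s₆ = 5.449356 − (-0.004515)·(-0.021273)/(-0.232300) = 5.449770;  |Δ| = 0.000413
|s₆ − s₅| = 0.000413 < 10^{-3}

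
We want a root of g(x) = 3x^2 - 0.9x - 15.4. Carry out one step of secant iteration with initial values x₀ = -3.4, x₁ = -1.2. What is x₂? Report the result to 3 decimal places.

g(-3.4) = 22.34000, g(-1.2) = -10.00000
x₂ = -1.20000 − (-10.00000)·(-1.20000 − (-3.40000)) / (-10.00000 − 22.34000) = -1.20000 − (-22.00000)/(-32.34000) = -1.88027

-1.880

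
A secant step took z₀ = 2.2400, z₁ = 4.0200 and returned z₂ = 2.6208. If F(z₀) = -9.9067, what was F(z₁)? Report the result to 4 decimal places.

36.4009

The secant line through (2.2400, -9.9067) and (4.0200, F(z₁)) crosses zero at z₂ = 2.6208.
So (2.2400, -9.9067), (4.0200, F(z₁)), (2.6208, 0) are collinear:
F(z₁) = -9.9067 · (4.0200 − 2.6208) / (2.2400 − 2.6208) = -9.9067 · (1.399200)/(-0.380800) = 36.400879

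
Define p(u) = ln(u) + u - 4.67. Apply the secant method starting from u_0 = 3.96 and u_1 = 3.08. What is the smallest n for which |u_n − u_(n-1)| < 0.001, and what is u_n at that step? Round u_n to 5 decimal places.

p(3.96) = 0.6662440, p(3.08) = -0.4650704
u_2 = 3.0800000 − (-0.4650704)·(-0.8800000)/(-1.1313144) = 3.4417579;  |Δ| = 0.3617579
p(3.4417579) = 0.0077403
u_3 = 3.4417579 − 0.0077403·(0.3617579)/(0.4728107) = 3.4358357;  |Δ| = 0.0059223
p(3.4358357) = 0.0000958
u_4 = 3.4358357 − 0.0000958·(-0.0059223)/(-0.0076445) = 3.4357614;  |Δ| = 0.0000742
|u_4 − u_3| = 0.0000742 < 0.001

n = 4, u_n = 3.43576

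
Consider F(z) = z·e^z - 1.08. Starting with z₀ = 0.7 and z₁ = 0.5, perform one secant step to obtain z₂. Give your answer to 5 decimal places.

0.58736

F(0.7) = 0.3296269, F(0.5) = -0.2556394
z₂ = 0.5000000 − (-0.2556394)·(0.5000000 − 0.7000000) / (-0.2556394 − 0.3296269) = 0.5000000 − (0.0511279)/(-0.5852663) = 0.5873583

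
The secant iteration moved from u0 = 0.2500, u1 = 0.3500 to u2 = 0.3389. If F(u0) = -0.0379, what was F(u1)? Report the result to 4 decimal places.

The secant line through (0.2500, -0.0379) and (0.3500, F(u1)) crosses zero at u2 = 0.3389.
So (0.2500, -0.0379), (0.3500, F(u1)), (0.3389, 0) are collinear:
F(u1) = -0.0379 · (0.3500 − 0.3389) / (0.2500 − 0.3389) = -0.0379 · (0.011100)/(-0.088900) = 0.004732

0.0047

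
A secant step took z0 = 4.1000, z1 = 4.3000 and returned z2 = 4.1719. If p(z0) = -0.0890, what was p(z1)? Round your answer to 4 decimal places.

0.1586

The secant line through (4.1000, -0.0890) and (4.3000, p(z1)) crosses zero at z2 = 4.1719.
So (4.1000, -0.0890), (4.3000, p(z1)), (4.1719, 0) are collinear:
p(z1) = -0.0890 · (4.3000 − 4.1719) / (4.1000 − 4.1719) = -0.0890 · (0.128100)/(-0.071900) = 0.158566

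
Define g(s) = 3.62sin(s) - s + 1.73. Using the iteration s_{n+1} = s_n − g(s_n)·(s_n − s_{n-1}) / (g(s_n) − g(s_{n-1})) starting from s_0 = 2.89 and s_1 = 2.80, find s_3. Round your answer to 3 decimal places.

g(2.89) = -0.25881, g(2.80) = 0.14266
s_2 = 2.80000 − 0.14266·(2.80000 − 2.89000) / (0.14266 − (-0.25881)) = 2.80000 − (-0.01284)/(0.40147) = 2.83198
g(2.83198) = 0.00100
s_3 = 2.83198 − 0.00100·(2.83198 − 2.80000) / (0.00100 − 0.14266) = 2.83198 − (0.00003)/(-0.14166) = 2.83221

2.832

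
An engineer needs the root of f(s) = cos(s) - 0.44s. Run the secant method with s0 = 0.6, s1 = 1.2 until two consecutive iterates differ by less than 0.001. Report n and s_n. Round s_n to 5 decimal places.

f(0.6) = 0.5613356, f(1.2) = -0.1656422
s2 = 1.2000000 − (-0.1656422)·(0.6000000)/(-0.7269779) = 1.0632897;  |Δ| = 0.1367103
f(1.0632897) = 0.0181522
s3 = 1.0632897 − 0.0181522·(-0.1367103)/(0.1837944) = 1.0767917;  |Δ| = 0.0135020
f(1.0767917) = 0.0003672
s4 = 1.0767917 − 0.0003672·(0.0135020)/(-0.0177850) = 1.0770704;  |Δ| = 0.0002788
|s4 − s3| = 0.0002788 < 0.001

n = 4, s_n = 1.07707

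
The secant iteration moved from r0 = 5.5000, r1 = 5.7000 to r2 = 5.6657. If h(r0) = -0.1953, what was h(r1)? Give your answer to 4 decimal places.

0.0404

The secant line through (5.5000, -0.1953) and (5.7000, h(r1)) crosses zero at r2 = 5.6657.
So (5.5000, -0.1953), (5.7000, h(r1)), (5.6657, 0) are collinear:
h(r1) = -0.1953 · (5.7000 − 5.6657) / (5.5000 − 5.6657) = -0.1953 · (0.034300)/(-0.165700) = 0.040427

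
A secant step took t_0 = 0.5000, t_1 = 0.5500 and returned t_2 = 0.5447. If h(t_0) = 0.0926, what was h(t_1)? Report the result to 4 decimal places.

-0.0110

The secant line through (0.5000, 0.0926) and (0.5500, h(t_1)) crosses zero at t_2 = 0.5447.
So (0.5000, 0.0926), (0.5500, h(t_1)), (0.5447, 0) are collinear:
h(t_1) = 0.0926 · (0.5500 − 0.5447) / (0.5000 − 0.5447) = 0.0926 · (0.005300)/(-0.044700) = -0.010979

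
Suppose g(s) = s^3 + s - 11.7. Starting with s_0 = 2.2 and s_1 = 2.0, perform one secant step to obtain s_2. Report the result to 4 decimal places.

2.1194

g(2.2) = 1.148000, g(2.0) = -1.700000
s_2 = 2.000000 − (-1.700000)·(2.000000 − 2.200000) / (-1.700000 − 1.148000) = 2.000000 − (0.340000)/(-2.848000) = 2.119382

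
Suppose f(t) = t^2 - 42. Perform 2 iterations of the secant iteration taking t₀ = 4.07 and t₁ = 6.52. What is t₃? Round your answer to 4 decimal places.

6.4807

f(4.07) = -25.435100, f(6.52) = 0.510400
t₂ = 6.520000 − 0.510400·(6.520000 − 4.070000) / (0.510400 − (-25.435100)) = 6.520000 − (1.250480)/(25.945500) = 6.471804
f(6.471804) = -0.115758
t₃ = 6.471804 − (-0.115758)·(6.471804 − 6.520000) / (-0.115758 − 0.510400) = 6.471804 − (0.005579)/(-0.626158) = 6.480714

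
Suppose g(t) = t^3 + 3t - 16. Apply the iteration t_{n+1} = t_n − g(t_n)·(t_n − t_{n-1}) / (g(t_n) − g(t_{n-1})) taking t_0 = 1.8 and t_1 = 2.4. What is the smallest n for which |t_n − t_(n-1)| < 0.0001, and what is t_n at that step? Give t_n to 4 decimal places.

n = 5, t_n = 2.1268

g(1.8) = -4.768000, g(2.4) = 5.024000
t_2 = 2.400000 − 5.024000·(0.600000)/(9.792000) = 2.092157;  |Δ| = 0.307843
g(2.092157) = -0.565907
t_3 = 2.092157 − (-0.565907)·(-0.307843)/(-5.589907) = 2.123322;  |Δ| = 0.031165
g(2.123322) = -0.057043
t_4 = 2.123322 − (-0.057043)·(0.031165)/(0.508864) = 2.126816;  |Δ| = 0.003494
g(2.126816) = 0.000768
t_5 = 2.126816 − 0.000768·(0.003494)/(0.057811) = 2.126769;  |Δ| = 0.000046
|t_5 − t_4| = 0.000046 < 0.0001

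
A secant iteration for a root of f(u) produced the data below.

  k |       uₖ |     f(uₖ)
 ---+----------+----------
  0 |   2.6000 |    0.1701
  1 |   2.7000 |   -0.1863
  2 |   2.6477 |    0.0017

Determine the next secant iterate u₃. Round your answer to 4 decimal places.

u₃ = 2.6477 − 0.0017·(2.6477 − 2.7000) / (0.0017 − (-0.1863))
   = 2.6477 − (-0.000089)/(0.188000) = 2.648173

2.6482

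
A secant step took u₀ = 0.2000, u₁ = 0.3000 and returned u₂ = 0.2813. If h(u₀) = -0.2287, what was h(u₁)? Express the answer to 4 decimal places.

The secant line through (0.2000, -0.2287) and (0.3000, h(u₁)) crosses zero at u₂ = 0.2813.
So (0.2000, -0.2287), (0.3000, h(u₁)), (0.2813, 0) are collinear:
h(u₁) = -0.2287 · (0.3000 − 0.2813) / (0.2000 − 0.2813) = -0.2287 · (0.018700)/(-0.081300) = 0.052604

0.0526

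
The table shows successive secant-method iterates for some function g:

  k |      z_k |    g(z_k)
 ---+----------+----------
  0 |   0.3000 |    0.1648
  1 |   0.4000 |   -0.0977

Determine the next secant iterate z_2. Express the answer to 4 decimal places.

0.3628

z_2 = 0.4000 − (-0.0977)·(0.4000 − 0.3000) / (-0.0977 − 0.1648)
   = 0.4000 − (-0.009770)/(-0.262500) = 0.362781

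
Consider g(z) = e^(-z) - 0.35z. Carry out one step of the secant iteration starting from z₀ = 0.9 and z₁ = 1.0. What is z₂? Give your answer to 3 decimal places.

1.024

g(0.9) = 0.09157, g(1.0) = 0.01788
z₂ = 1.00000 − 0.01788·(1.00000 − 0.90000) / (0.01788 − 0.09157) = 1.00000 − (0.00179)/(-0.07369) = 1.02426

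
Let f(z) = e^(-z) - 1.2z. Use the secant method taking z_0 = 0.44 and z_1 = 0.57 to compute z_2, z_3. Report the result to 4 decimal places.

0.5043, 0.5036

f(0.44) = 0.116036, f(0.57) = -0.118475
z_2 = 0.570000 − (-0.118475)·(0.570000 − 0.440000) / (-0.118475 − 0.116036) = 0.570000 − (-0.015402)/(-0.234511) = 0.504324
f(0.504324) = -0.001276
z_3 = 0.504324 − (-0.001276)·(0.504324 − 0.570000) / (-0.001276 − (-0.118475)) = 0.504324 − (0.000084)/(0.117199) = 0.503609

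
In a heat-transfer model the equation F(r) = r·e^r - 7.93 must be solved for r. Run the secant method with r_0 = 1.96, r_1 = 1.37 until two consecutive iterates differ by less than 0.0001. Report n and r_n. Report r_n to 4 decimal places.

n = 6, r_n = 1.6004

F(1.96) = 5.984681, F(1.37) = -2.538570
r_2 = 1.370000 − (-2.538570)·(-0.590000)/(-8.523251) = 1.545726;  |Δ| = 0.175726
F(1.545726) = -0.678419
r_3 = 1.545726 − (-0.678419)·(0.175726)/(1.860151) = 1.609815;  |Δ| = 0.064089
F(1.609815) = 0.122113
r_4 = 1.609815 − 0.122113·(0.064089)/(0.800532) = 1.600039;  |Δ| = 0.009776
F(1.600039) = -0.004646
r_5 = 1.600039 − (-0.004646)·(-0.009776)/(-0.126759) = 1.600397;  |Δ| = 0.000358
F(1.600397) = -0.000030
r_6 = 1.600397 − (-0.000030)·(0.000358)/(0.004616) = 1.600400;  |Δ| = 0.000002
|r_6 − r_5| = 0.000002 < 0.0001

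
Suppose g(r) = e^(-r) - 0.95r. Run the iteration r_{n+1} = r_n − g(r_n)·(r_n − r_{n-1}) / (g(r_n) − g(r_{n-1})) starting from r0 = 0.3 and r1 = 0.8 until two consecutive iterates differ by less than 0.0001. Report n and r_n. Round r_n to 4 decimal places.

n = 5, r_n = 0.5859

g(0.3) = 0.455818, g(0.8) = -0.310671
r2 = 0.800000 − (-0.310671)·(0.500000)/(-0.766489) = 0.597342;  |Δ| = 0.202658
g(0.597342) = -0.017202
r3 = 0.597342 − (-0.017202)·(-0.202658)/(0.293469) = 0.585463;  |Δ| = 0.011879
g(0.585463) = 0.000659
r4 = 0.585463 − 0.000659·(-0.011879)/(0.017861) = 0.585901;  |Δ| = 0.000438
g(0.585901) = -0.000001
r5 = 0.585901 − (-0.000001)·(0.000438)/(-0.000660) = 0.585900;  |Δ| = 0.000001
|r5 − r4| = 0.000001 < 0.0001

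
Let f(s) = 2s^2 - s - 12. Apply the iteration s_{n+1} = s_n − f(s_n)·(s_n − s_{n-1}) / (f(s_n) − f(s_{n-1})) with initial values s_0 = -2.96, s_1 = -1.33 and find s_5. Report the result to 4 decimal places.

-2.2122

f(-2.96) = 8.483200, f(-1.33) = -7.132200
s_2 = -1.330000 − (-7.132200)·(-1.330000 − (-2.960000)) / (-7.132200 − 8.483200) = -1.330000 − (-11.625486)/(-15.615400) = -2.074489
f(-2.074489) = -1.318506
s_3 = -2.074489 − (-1.318506)·(-2.074489 − (-1.330000)) / (-1.318506 − (-7.132200)) = -2.074489 − (0.981613)/(5.813694) = -2.243333
f(-2.243333) = 0.308423
s_4 = -2.243333 − 0.308423·(-2.243333 − (-2.074489)) / (0.308423 − (-1.318506)) = -2.243333 − (-0.052076)/(1.626930) = -2.211325
f(-2.211325) = -0.008760
s_5 = -2.211325 − (-0.008760)·(-2.211325 − (-2.243333)) / (-0.008760 − 0.308423) = -2.211325 − (-0.000280)/(-0.317183) = -2.212209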